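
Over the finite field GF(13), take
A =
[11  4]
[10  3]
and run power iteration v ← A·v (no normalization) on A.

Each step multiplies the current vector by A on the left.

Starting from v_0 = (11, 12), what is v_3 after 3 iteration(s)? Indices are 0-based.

v_3 = (12, 4)

v_0 = (11, 12).
v_1 = A·v_0 = (0, 3).
v_2 = A·v_1 = (12, 9).
v_3 = A·v_2 = (12, 4).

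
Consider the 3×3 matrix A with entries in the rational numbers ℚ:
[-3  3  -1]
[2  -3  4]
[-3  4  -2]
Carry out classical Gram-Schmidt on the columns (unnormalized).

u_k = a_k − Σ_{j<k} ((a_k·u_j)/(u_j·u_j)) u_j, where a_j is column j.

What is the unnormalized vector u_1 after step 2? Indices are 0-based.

u_1 = (-15/22, -6/11, 7/22)

Step 1: u_0 = a_0 = (-3, 2, -3).
Step 2: u_1 = a_1 − (-27/22)·u_0 = (-15/22, -6/11, 7/22).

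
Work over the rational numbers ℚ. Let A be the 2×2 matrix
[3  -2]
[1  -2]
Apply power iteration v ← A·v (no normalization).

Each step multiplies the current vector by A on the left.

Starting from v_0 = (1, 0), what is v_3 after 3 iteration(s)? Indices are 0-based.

v_3 = (19, 5)

v_0 = (1, 0).
v_1 = A·v_0 = (3, 1).
v_2 = A·v_1 = (7, 1).
v_3 = A·v_2 = (19, 5).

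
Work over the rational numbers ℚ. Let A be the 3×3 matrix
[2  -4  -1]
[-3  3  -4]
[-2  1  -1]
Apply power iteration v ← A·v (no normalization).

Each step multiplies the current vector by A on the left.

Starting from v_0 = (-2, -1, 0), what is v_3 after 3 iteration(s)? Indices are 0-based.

v_0 = (-2, -1, 0).
v_1 = A·v_0 = (0, 3, 3).
v_2 = A·v_1 = (-15, -3, 0).
v_3 = A·v_2 = (-18, 36, 27).

v_3 = (-18, 36, 27)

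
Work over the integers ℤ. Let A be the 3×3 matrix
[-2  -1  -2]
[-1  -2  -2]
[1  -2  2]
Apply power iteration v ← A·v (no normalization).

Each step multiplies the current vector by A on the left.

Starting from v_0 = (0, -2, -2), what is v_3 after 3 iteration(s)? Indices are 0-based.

v_3 = (82, 84, 4)

v_0 = (0, -2, -2).
v_1 = A·v_0 = (6, 8, 0).
v_2 = A·v_1 = (-20, -22, -10).
v_3 = A·v_2 = (82, 84, 4).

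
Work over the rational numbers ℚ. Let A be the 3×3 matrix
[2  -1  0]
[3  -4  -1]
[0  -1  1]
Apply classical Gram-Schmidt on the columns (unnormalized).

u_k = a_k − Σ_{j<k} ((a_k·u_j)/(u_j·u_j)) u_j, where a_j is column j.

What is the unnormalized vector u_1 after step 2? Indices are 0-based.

u_1 = (15/13, -10/13, -1)

Step 1: u_0 = a_0 = (2, 3, 0).
Step 2: u_1 = a_1 − (-14/13)·u_0 = (15/13, -10/13, -1).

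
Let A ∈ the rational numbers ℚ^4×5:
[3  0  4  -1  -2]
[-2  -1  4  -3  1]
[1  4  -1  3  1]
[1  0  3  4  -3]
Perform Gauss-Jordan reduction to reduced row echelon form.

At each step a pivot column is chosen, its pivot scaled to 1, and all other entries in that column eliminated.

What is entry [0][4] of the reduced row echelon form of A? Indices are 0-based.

[1] R0 /= 3  ⇒  (1, 0, 4/3, -1/3, -2/3)
     R1 -= -2·R0  ⇒  (0, -1, 20/3, -11/3, -1/3)
     R2 -= 1·R0  ⇒  (0, 4, -7/3, 10/3, 5/3)
     R3 -= 1·R0  ⇒  (0, 0, 5/3, 13/3, -7/3)
[2] R1 /= -1  ⇒  (0, 1, -20/3, 11/3, 1/3)
     R2 -= 4·R1  ⇒  (0, 0, 73/3, -34/3, 1/3)
[3] R2 /= 73/3  ⇒  (0, 0, 1, -34/73, 1/73)
     R0 -= 4/3·R2  ⇒  (1, 0, 0, 21/73, -50/73)
     R1 -= -20/3·R2  ⇒  (0, 1, 0, 41/73, 31/73)
     R3 -= 5/3·R2  ⇒  (0, 0, 0, 373/73, -172/73)
[4] R3 /= 373/73  ⇒  (0, 0, 0, 1, -172/373)
     R0 -= 21/73·R3  ⇒  (1, 0, 0, 0, -206/373)
     R1 -= 41/73·R3  ⇒  (0, 1, 0, 0, 255/373)
     R2 -= -34/73·R3  ⇒  (0, 0, 1, 0, -75/373)

M[0][4] = -206/373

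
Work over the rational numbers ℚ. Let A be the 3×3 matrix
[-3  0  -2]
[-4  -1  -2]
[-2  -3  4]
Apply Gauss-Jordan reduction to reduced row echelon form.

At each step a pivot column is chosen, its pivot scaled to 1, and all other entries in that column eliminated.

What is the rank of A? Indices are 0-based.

[1] R0 /= -3  ⇒  (1, 0, 2/3)
     R1 -= -4·R0  ⇒  (0, -1, 2/3)
     R2 -= -2·R0  ⇒  (0, -3, 16/3)
[2] R1 /= -1  ⇒  (0, 1, -2/3)
     R2 -= -3·R1  ⇒  (0, 0, 10/3)
[3] R2 /= 10/3  ⇒  (0, 0, 1)
     R0 -= 2/3·R2  ⇒  (1, 0, 0)
     R1 -= -2/3·R2  ⇒  (0, 1, 0)

rank = 3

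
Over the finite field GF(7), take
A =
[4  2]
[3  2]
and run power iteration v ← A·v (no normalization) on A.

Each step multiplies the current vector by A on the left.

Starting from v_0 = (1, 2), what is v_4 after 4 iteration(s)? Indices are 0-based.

v_4 = (5, 4)

v_0 = (1, 2).
v_1 = A·v_0 = (1, 0).
v_2 = A·v_1 = (4, 3).
v_3 = A·v_2 = (1, 4).
v_4 = A·v_3 = (5, 4).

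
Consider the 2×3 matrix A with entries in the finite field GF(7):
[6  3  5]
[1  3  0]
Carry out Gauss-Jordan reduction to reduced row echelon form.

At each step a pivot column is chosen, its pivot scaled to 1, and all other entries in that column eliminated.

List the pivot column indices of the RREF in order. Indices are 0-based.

[1] R0 /= 6  ⇒  (1, 4, 2)
     R1 -= 1·R0  ⇒  (0, 6, 5)
[2] R1 /= 6  ⇒  (0, 1, 2)
     R0 -= 4·R1  ⇒  (1, 0, 1)

pivot columns: 0, 1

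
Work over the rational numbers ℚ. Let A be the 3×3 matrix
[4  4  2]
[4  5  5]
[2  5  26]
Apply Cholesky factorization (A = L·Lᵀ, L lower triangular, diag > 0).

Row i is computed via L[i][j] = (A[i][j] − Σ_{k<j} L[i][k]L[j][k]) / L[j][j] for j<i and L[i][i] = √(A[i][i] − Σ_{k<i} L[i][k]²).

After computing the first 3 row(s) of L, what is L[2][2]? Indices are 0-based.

Step 1: L[0][0] = √(4) = 2.
  L[1][0] = (4) / L[0][0] = 2.
Step 2: L[1][1] = √(1) = 1.
  L[2][0] = (2) / L[0][0] = 1.
  L[2][1] = (3) / L[1][1] = 3.
Step 3: L[2][2] = √(16) = 4.

L[2][2] = 4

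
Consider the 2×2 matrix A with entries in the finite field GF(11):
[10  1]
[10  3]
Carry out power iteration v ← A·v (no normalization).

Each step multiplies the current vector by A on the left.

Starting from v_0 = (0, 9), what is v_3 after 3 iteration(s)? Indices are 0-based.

v_0 = (0, 9).
v_1 = A·v_0 = (9, 5).
v_2 = A·v_1 = (7, 6).
v_3 = A·v_2 = (10, 0).

v_3 = (10, 0)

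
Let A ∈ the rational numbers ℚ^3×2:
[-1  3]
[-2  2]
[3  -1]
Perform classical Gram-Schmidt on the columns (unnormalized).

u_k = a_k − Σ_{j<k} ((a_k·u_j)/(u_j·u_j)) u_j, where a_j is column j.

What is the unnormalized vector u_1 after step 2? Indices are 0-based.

Step 1: u_0 = a_0 = (-1, -2, 3).
Step 2: u_1 = a_1 − (-5/7)·u_0 = (16/7, 4/7, 8/7).

u_1 = (16/7, 4/7, 8/7)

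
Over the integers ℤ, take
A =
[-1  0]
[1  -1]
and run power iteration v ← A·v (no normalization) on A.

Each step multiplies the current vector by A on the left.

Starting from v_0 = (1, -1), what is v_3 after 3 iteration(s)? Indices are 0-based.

v_0 = (1, -1).
v_1 = A·v_0 = (-1, 2).
v_2 = A·v_1 = (1, -3).
v_3 = A·v_2 = (-1, 4).

v_3 = (-1, 4)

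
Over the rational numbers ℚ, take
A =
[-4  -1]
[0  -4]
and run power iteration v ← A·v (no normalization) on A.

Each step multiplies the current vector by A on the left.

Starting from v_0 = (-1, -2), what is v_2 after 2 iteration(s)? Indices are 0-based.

v_2 = (-32, -32)

v_0 = (-1, -2).
v_1 = A·v_0 = (6, 8).
v_2 = A·v_1 = (-32, -32).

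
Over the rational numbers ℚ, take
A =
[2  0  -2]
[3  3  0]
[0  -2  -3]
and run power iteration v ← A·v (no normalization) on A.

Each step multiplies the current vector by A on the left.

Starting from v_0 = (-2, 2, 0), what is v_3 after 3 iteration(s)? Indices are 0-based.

v_0 = (-2, 2, 0).
v_1 = A·v_0 = (-4, 0, -4).
v_2 = A·v_1 = (0, -12, 12).
v_3 = A·v_2 = (-24, -36, -12).

v_3 = (-24, -36, -12)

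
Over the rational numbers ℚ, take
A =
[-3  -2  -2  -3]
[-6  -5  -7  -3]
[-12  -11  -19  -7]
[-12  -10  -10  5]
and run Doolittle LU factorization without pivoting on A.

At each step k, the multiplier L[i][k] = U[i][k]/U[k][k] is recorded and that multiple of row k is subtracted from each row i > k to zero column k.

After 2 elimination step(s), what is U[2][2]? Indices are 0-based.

U[2][2] = -2

k=0: U[0][0]=-3
  eliminate (1,0): mult=2, new row 1: (0, -1, -3, 3); set L[1][0]=2
  eliminate (2,0): mult=4, new row 2: (0, -3, -11, 5); set L[2][0]=4
  eliminate (3,0): mult=4, new row 3: (0, -2, -2, 17); set L[3][0]=4
k=1: U[1][1]=-1
  eliminate (2,1): mult=3, new row 2: (0, 0, -2, -4); set L[2][1]=3
  eliminate (3,1): mult=2, new row 3: (0, 0, 4, 11); set L[3][1]=2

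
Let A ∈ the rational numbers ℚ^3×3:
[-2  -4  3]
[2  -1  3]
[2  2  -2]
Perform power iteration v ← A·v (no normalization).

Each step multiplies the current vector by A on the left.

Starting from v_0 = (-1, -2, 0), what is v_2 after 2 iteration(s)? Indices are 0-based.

v_0 = (-1, -2, 0).
v_1 = A·v_0 = (10, 0, -6).
v_2 = A·v_1 = (-38, 2, 32).

v_2 = (-38, 2, 32)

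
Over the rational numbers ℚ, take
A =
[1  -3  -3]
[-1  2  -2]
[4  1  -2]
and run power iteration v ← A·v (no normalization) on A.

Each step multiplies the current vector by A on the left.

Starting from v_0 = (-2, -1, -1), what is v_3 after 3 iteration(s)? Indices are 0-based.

v_0 = (-2, -1, -1).
v_1 = A·v_0 = (4, 2, -7).
v_2 = A·v_1 = (19, 14, 32).
v_3 = A·v_2 = (-119, -55, 26).

v_3 = (-119, -55, 26)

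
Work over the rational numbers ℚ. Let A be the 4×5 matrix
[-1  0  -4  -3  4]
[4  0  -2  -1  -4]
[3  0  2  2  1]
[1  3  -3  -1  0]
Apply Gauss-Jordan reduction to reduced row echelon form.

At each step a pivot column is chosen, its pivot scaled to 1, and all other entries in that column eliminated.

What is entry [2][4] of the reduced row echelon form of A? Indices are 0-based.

M[2][4] = -85/4

step 1: normalize row 0 (÷-1) = (1, 0, 4, 3, -4)
  row 1: subtract 4×row0 = (0, 0, -18, -13, 12)
  row 2: subtract 3×row0 = (0, 0, -10, -7, 13)
  row 3: subtract 1×row0 = (0, 3, -7, -4, 4)
step 2: exchange rows 1,3
step 2: normalize row 1 (÷3) = (0, 1, -7/3, -4/3, 4/3)
step 3: normalize row 2 (÷-10) = (0, 0, 1, 7/10, -13/10)
  row 0: subtract 4×row2 = (1, 0, 0, 1/5, 6/5)
  row 1: subtract -7/3×row2 = (0, 1, 0, 3/10, -17/10)
  row 3: subtract -18×row2 = (0, 0, 0, -2/5, -57/5)
step 4: normalize row 3 (÷-2/5) = (0, 0, 0, 1, 57/2)
  row 0: subtract 1/5×row3 = (1, 0, 0, 0, -9/2)
  row 1: subtract 3/10×row3 = (0, 1, 0, 0, -41/4)
  row 2: subtract 7/10×row3 = (0, 0, 1, 0, -85/4)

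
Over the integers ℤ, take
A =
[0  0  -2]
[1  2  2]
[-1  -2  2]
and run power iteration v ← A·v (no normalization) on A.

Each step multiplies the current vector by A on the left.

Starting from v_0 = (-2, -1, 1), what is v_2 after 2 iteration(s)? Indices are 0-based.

v_0 = (-2, -1, 1).
v_1 = A·v_0 = (-2, -2, 6).
v_2 = A·v_1 = (-12, 6, 18).

v_2 = (-12, 6, 18)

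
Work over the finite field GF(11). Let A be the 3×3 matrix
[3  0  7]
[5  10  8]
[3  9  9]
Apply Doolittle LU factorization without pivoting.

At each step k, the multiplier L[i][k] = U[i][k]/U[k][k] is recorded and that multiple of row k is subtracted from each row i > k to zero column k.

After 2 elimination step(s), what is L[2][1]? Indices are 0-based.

L[2][1] = 2

[col 0] pivot 3
  R1 -= 9*R0 → (0, 10, 0)  (L[1][0] := 9)
  R2 -= 1*R0 → (0, 9, 2)  (L[2][0] := 1)
[col 1] pivot 10
  R2 -= 2*R1 → (0, 0, 2)  (L[2][1] := 2)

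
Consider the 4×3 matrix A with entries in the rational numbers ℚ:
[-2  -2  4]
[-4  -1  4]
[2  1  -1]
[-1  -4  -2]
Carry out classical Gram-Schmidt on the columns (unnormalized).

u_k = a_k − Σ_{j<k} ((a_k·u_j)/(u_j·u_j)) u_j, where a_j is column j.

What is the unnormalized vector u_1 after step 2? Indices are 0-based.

Step 1: u_0 = a_0 = (-2, -4, 2, -1).
Step 2: u_1 = a_1 − (14/25)·u_0 = (-22/25, 31/25, -3/25, -86/25).

u_1 = (-22/25, 31/25, -3/25, -86/25)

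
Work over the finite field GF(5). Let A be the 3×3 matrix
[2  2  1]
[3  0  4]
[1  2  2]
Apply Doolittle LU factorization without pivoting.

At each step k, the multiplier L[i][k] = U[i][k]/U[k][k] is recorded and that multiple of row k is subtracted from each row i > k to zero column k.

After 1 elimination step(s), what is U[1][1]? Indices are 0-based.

[col 0] pivot 2
  R1 -= 4*R0 → (0, 2, 0)  (L[1][0] := 4)
  R2 -= 3*R0 → (0, 1, 4)  (L[2][0] := 3)

U[1][1] = 2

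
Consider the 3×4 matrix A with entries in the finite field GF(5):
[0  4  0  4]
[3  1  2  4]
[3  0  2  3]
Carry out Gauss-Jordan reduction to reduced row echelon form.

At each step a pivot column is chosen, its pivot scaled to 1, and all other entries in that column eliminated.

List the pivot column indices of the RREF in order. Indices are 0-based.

[1] R0 <-> R1
[1] R0 /= 3  ⇒  (1, 2, 4, 3)
     R2 -= 3·R0  ⇒  (0, 4, 0, 4)
[2] R1 /= 4  ⇒  (0, 1, 0, 1)
     R0 -= 2·R1  ⇒  (1, 0, 4, 1)
     R2 -= 4·R1  ⇒  (0, 0, 0, 0)
column 2 empty below row 2
column 3 empty below row 2

pivot columns: 0, 1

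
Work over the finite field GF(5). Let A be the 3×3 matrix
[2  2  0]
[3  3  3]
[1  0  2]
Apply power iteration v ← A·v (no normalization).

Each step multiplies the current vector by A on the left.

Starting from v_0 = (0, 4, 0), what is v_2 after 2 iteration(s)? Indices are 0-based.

v_2 = (0, 0, 3)

v_0 = (0, 4, 0).
v_1 = A·v_0 = (3, 2, 0).
v_2 = A·v_1 = (0, 0, 3).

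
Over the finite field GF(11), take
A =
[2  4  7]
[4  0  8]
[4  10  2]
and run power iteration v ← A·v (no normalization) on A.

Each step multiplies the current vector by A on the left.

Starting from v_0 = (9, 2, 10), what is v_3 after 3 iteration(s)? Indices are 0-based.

v_3 = (0, 5, 2)

v_0 = (9, 2, 10).
v_1 = A·v_0 = (8, 6, 10).
v_2 = A·v_1 = (0, 2, 2).
v_3 = A·v_2 = (0, 5, 2).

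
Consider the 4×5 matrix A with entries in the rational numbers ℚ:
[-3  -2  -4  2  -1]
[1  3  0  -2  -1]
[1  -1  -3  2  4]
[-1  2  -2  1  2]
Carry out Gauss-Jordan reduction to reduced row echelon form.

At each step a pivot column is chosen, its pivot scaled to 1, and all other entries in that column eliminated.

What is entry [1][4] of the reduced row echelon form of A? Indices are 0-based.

step 1: normalize row 0 (÷-3) = (1, 2/3, 4/3, -2/3, 1/3)
  row 1: subtract 1×row0 = (0, 7/3, -4/3, -4/3, -4/3)
  row 2: subtract 1×row0 = (0, -5/3, -13/3, 8/3, 11/3)
  row 3: subtract -1×row0 = (0, 8/3, -2/3, 1/3, 7/3)
step 2: normalize row 1 (÷7/3) = (0, 1, -4/7, -4/7, -4/7)
  row 0: subtract 2/3×row1 = (1, 0, 12/7, -2/7, 5/7)
  row 2: subtract -5/3×row1 = (0, 0, -37/7, 12/7, 19/7)
  row 3: subtract 8/3×row1 = (0, 0, 6/7, 13/7, 27/7)
step 3: normalize row 2 (÷-37/7) = (0, 0, 1, -12/37, -19/37)
  row 0: subtract 12/7×row2 = (1, 0, 0, 10/37, 59/37)
  row 1: subtract -4/7×row2 = (0, 1, 0, -28/37, -32/37)
  row 3: subtract 6/7×row2 = (0, 0, 0, 79/37, 159/37)
step 4: normalize row 3 (÷79/37) = (0, 0, 0, 1, 159/79)
  row 0: subtract 10/37×row3 = (1, 0, 0, 0, 83/79)
  row 1: subtract -28/37×row3 = (0, 1, 0, 0, 52/79)
  row 2: subtract -12/37×row3 = (0, 0, 1, 0, 11/79)

M[1][4] = 52/79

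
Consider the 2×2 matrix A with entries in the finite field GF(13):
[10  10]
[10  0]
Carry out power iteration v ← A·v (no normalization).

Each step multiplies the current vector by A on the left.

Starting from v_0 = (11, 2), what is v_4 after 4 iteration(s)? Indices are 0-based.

v_0 = (11, 2).
v_1 = A·v_0 = (0, 6).
v_2 = A·v_1 = (8, 0).
v_3 = A·v_2 = (2, 2).
v_4 = A·v_3 = (1, 7).

v_4 = (1, 7)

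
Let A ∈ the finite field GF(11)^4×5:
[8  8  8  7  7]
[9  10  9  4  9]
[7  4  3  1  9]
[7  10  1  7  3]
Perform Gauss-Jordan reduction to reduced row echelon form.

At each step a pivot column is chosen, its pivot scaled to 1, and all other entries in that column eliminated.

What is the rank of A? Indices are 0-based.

pivot(0,0)=8: scale R0 → (1, 1, 1, 5, 5)
  clear (1,0): R1 −= (9)R0 → (0, 1, 0, 3, 8)
  clear (2,0): R2 −= (7)R0 → (0, 8, 7, 10, 7)
  clear (3,0): R3 −= (7)R0 → (0, 3, 5, 5, 1)
pivot(1,1)=1: scale R1 → (0, 1, 0, 3, 8)
  clear (0,1): R0 −= (1)R1 → (1, 0, 1, 2, 8)
  clear (2,1): R2 −= (8)R1 → (0, 0, 7, 8, 9)
  clear (3,1): R3 −= (3)R1 → (0, 0, 5, 7, 10)
pivot(2,2)=7: scale R2 → (0, 0, 1, 9, 6)
  clear (0,2): R0 −= (1)R2 → (1, 0, 0, 4, 2)
  clear (3,2): R3 −= (5)R2 → (0, 0, 0, 6, 2)
pivot(3,3)=6: scale R3 → (0, 0, 0, 1, 4)
  clear (0,3): R0 −= (4)R3 → (1, 0, 0, 0, 8)
  clear (1,3): R1 −= (3)R3 → (0, 1, 0, 0, 7)
  clear (2,3): R2 −= (9)R3 → (0, 0, 1, 0, 3)

rank = 4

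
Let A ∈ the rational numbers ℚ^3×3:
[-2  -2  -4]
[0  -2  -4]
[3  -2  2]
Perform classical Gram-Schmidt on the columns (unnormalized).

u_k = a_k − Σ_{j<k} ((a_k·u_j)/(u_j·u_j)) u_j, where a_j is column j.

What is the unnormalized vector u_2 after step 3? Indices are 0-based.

Step 1: u_0 = a_0 = (-2, 0, 3).
Step 2: u_1 = a_1 − (-2/13)·u_0 = (-30/13, -2, -20/13).
Step 3: u_2 = a_2 − (14/13)·u_0 − (23/19)·u_1 = (18/19, -30/19, 12/19).

u_2 = (18/19, -30/19, 12/19)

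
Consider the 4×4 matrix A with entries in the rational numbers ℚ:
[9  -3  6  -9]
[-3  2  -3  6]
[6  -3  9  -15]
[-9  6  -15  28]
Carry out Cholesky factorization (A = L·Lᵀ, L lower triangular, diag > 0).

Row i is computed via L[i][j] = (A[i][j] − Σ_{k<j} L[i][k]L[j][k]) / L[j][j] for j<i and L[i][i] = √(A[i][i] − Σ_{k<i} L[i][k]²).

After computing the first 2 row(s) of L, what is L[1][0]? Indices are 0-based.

Step 1: L[0][0] = √(9) = 3.
  L[1][0] = (-3) / L[0][0] = -1.
Step 2: L[1][1] = √(1) = 1.

L[1][0] = -1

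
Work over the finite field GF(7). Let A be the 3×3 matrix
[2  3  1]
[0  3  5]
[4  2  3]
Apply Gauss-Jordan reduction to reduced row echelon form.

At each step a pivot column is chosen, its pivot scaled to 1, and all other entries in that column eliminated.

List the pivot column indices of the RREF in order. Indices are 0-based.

[1] R0 /= 2  ⇒  (1, 5, 4)
     R2 -= 4·R0  ⇒  (0, 3, 1)
[2] R1 /= 3  ⇒  (0, 1, 4)
     R0 -= 5·R1  ⇒  (1, 0, 5)
     R2 -= 3·R1  ⇒  (0, 0, 3)
[3] R2 /= 3  ⇒  (0, 0, 1)
     R0 -= 5·R2  ⇒  (1, 0, 0)
     R1 -= 4·R2  ⇒  (0, 1, 0)

pivot columns: 0, 1, 2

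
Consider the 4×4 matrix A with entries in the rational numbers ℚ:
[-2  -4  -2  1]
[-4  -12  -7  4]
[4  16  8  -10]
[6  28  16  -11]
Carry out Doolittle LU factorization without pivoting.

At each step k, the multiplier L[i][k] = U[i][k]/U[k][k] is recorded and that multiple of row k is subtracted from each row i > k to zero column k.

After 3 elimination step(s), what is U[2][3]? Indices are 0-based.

Step 1: pivot at (0,0) is -2.
  row1 ← row1 − (2)·row0  ⇒  L[1][0]=2, U row1=(0, -4, -3, 2)
  row2 ← row2 − (-2)·row0  ⇒  L[2][0]=-2, U row2=(0, 8, 4, -8)
  row3 ← row3 − (-3)·row0  ⇒  L[3][0]=-3, U row3=(0, 16, 10, -8)
Step 2: pivot at (1,1) is -4.
  row2 ← row2 − (-2)·row1  ⇒  L[2][1]=-2, U row2=(0, 0, -2, -4)
  row3 ← row3 − (-4)·row1  ⇒  L[3][1]=-4, U row3=(0, 0, -2, 0)
Step 3: pivot at (2,2) is -2.
  row3 ← row3 − (1)·row2  ⇒  L[3][2]=1, U row3=(0, 0, 0, 4)

U[2][3] = -4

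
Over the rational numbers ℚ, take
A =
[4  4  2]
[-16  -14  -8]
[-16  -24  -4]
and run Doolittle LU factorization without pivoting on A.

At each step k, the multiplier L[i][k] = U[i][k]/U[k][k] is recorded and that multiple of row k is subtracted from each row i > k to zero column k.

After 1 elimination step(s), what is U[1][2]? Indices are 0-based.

U[1][2] = 0

k=0: U[0][0]=4
  eliminate (1,0): mult=-4, new row 1: (0, 2, 0); set L[1][0]=-4
  eliminate (2,0): mult=-4, new row 2: (0, -8, 4); set L[2][0]=-4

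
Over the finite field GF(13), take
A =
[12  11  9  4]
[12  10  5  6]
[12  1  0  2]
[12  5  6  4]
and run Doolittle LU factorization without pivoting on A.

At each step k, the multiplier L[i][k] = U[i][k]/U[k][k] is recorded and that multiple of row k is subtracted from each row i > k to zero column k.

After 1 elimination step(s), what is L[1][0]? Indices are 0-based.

L[1][0] = 1

Step 1: pivot at (0,0) is 12.
  row1 ← row1 − (1)·row0  ⇒  L[1][0]=1, U row1=(0, 12, 9, 2)
  row2 ← row2 − (1)·row0  ⇒  L[2][0]=1, U row2=(0, 3, 4, 11)
  row3 ← row3 − (1)·row0  ⇒  L[3][0]=1, U row3=(0, 7, 10, 0)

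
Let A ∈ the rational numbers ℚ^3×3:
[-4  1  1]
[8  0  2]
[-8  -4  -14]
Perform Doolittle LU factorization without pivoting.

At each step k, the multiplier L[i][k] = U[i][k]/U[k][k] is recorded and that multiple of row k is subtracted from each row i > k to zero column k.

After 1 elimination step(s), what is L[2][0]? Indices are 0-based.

Step 1: pivot at (0,0) is -4.
  row1 ← row1 − (-2)·row0  ⇒  L[1][0]=-2, U row1=(0, 2, 4)
  row2 ← row2 − (2)·row0  ⇒  L[2][0]=2, U row2=(0, -6, -16)

L[2][0] = 2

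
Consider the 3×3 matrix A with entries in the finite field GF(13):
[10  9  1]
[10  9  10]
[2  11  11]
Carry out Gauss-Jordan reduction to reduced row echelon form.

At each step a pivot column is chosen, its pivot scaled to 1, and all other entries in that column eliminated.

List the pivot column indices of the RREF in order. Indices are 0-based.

step 1: normalize row 0 (÷10) = (1, 10, 4)
  row 1: subtract 10×row0 = (0, 0, 9)
  row 2: subtract 2×row0 = (0, 4, 3)
step 2: exchange rows 1,2
step 2: normalize row 1 (÷4) = (0, 1, 4)
  row 0: subtract 10×row1 = (1, 0, 3)
step 3: normalize row 2 (÷9) = (0, 0, 1)
  row 0: subtract 3×row2 = (1, 0, 0)
  row 1: subtract 4×row2 = (0, 1, 0)

pivot columns: 0, 1, 2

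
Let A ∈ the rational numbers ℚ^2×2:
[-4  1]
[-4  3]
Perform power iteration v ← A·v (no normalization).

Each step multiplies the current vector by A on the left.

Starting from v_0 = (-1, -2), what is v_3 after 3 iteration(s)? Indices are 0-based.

v_0 = (-1, -2).
v_1 = A·v_0 = (2, -2).
v_2 = A·v_1 = (-10, -14).
v_3 = A·v_2 = (26, -2).

v_3 = (26, -2)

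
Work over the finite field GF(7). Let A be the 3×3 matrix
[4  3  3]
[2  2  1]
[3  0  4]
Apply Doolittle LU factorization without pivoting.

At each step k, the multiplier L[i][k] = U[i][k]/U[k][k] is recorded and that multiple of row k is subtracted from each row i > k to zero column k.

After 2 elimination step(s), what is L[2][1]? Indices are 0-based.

L[2][1] = 6

Step 1: pivot at (0,0) is 4.
  row1 ← row1 − (4)·row0  ⇒  L[1][0]=4, U row1=(0, 4, 3)
  row2 ← row2 − (6)·row0  ⇒  L[2][0]=6, U row2=(0, 3, 0)
Step 2: pivot at (1,1) is 4.
  row2 ← row2 − (6)·row1  ⇒  L[2][1]=6, U row2=(0, 0, 3)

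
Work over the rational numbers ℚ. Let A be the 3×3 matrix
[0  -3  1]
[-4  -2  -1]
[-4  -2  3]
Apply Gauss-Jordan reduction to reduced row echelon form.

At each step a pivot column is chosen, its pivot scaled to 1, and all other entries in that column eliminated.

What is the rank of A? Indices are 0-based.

rank = 3

[1] R0 <-> R1
[1] R0 /= -4  ⇒  (1, 1/2, 1/4)
     R2 -= -4·R0  ⇒  (0, 0, 4)
[2] R1 /= -3  ⇒  (0, 1, -1/3)
     R0 -= 1/2·R1  ⇒  (1, 0, 5/12)
[3] R2 /= 4  ⇒  (0, 0, 1)
     R0 -= 5/12·R2  ⇒  (1, 0, 0)
     R1 -= -1/3·R2  ⇒  (0, 1, 0)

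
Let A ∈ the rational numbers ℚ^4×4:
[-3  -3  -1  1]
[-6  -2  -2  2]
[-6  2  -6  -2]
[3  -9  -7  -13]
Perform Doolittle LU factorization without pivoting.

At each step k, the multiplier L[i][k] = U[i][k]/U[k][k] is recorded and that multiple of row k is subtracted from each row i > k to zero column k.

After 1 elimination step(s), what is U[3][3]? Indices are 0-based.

U[3][3] = -12

Step 1: pivot at (0,0) is -3.
  row1 ← row1 − (2)·row0  ⇒  L[1][0]=2, U row1=(0, 4, 0, 0)
  row2 ← row2 − (2)·row0  ⇒  L[2][0]=2, U row2=(0, 8, -4, -4)
  row3 ← row3 − (-1)·row0  ⇒  L[3][0]=-1, U row3=(0, -12, -8, -12)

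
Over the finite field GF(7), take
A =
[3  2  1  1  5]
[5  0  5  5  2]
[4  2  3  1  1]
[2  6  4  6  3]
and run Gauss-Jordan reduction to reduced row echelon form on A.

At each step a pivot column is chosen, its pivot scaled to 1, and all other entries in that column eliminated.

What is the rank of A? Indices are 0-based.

rank = 4

pivot(0,0)=3: scale R0 → (1, 3, 5, 5, 4)
  clear (1,0): R1 −= (5)R0 → (0, 6, 1, 1, 3)
  clear (2,0): R2 −= (4)R0 → (0, 4, 4, 2, 6)
  clear (3,0): R3 −= (2)R0 → (0, 0, 1, 3, 2)
pivot(1,1)=6: scale R1 → (0, 1, 6, 6, 4)
  clear (0,1): R0 −= (3)R1 → (1, 0, 1, 1, 6)
  clear (2,1): R2 −= (4)R1 → (0, 0, 1, 6, 4)
pivot(2,2)=1: scale R2 → (0, 0, 1, 6, 4)
  clear (0,2): R0 −= (1)R2 → (1, 0, 0, 2, 2)
  clear (1,2): R1 −= (6)R2 → (0, 1, 0, 5, 1)
  clear (3,2): R3 −= (1)R2 → (0, 0, 0, 4, 5)
pivot(3,3)=4: scale R3 → (0, 0, 0, 1, 3)
  clear (0,3): R0 −= (2)R3 → (1, 0, 0, 0, 3)
  clear (1,3): R1 −= (5)R3 → (0, 1, 0, 0, 0)
  clear (2,3): R2 −= (6)R3 → (0, 0, 1, 0, 0)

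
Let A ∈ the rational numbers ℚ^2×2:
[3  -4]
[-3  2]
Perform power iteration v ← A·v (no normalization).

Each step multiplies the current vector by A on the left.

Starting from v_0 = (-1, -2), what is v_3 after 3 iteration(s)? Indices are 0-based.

v_0 = (-1, -2).
v_1 = A·v_0 = (5, -1).
v_2 = A·v_1 = (19, -17).
v_3 = A·v_2 = (125, -91).

v_3 = (125, -91)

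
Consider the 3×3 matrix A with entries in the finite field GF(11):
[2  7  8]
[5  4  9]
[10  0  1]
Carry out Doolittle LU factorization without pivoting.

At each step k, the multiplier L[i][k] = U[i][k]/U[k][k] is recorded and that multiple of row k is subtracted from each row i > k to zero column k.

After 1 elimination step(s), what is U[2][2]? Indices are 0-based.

[col 0] pivot 2
  R1 -= 8*R0 → (0, 3, 0)  (L[1][0] := 8)
  R2 -= 5*R0 → (0, 9, 5)  (L[2][0] := 5)

U[2][2] = 5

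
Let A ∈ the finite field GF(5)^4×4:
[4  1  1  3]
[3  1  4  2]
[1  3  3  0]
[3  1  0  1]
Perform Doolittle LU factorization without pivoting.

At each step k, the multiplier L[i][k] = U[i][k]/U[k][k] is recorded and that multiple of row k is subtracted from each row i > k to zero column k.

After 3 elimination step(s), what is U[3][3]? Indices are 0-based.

U[3][3] = 3

[col 0] pivot 4
  R1 -= 2*R0 → (0, 4, 2, 1)  (L[1][0] := 2)
  R2 -= 4*R0 → (0, 4, 4, 3)  (L[2][0] := 4)
  R3 -= 2*R0 → (0, 4, 3, 0)  (L[3][0] := 2)
[col 1] pivot 4
  R2 -= 1*R1 → (0, 0, 2, 2)  (L[2][1] := 1)
  R3 -= 1*R1 → (0, 0, 1, 4)  (L[3][1] := 1)
[col 2] pivot 2
  R3 -= 3*R2 → (0, 0, 0, 3)  (L[3][2] := 3)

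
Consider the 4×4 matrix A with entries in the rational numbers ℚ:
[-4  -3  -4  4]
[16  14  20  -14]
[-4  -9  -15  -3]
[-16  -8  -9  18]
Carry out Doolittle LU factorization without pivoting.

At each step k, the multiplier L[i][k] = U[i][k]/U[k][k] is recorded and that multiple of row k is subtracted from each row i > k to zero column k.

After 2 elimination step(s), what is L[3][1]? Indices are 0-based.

Step 1: pivot at (0,0) is -4.
  row1 ← row1 − (-4)·row0  ⇒  L[1][0]=-4, U row1=(0, 2, 4, 2)
  row2 ← row2 − (1)·row0  ⇒  L[2][0]=1, U row2=(0, -6, -11, -7)
  row3 ← row3 − (4)·row0  ⇒  L[3][0]=4, U row3=(0, 4, 7, 2)
Step 2: pivot at (1,1) is 2.
  row2 ← row2 − (-3)·row1  ⇒  L[2][1]=-3, U row2=(0, 0, 1, -1)
  row3 ← row3 − (2)·row1  ⇒  L[3][1]=2, U row3=(0, 0, -1, -2)

L[3][1] = 2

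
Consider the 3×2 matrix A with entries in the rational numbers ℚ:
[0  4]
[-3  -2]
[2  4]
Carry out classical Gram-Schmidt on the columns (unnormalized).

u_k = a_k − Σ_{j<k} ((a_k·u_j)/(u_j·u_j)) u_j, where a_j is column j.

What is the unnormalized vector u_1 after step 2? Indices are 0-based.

Step 1: u_0 = a_0 = (0, -3, 2).
Step 2: u_1 = a_1 − (14/13)·u_0 = (4, 16/13, 24/13).

u_1 = (4, 16/13, 24/13)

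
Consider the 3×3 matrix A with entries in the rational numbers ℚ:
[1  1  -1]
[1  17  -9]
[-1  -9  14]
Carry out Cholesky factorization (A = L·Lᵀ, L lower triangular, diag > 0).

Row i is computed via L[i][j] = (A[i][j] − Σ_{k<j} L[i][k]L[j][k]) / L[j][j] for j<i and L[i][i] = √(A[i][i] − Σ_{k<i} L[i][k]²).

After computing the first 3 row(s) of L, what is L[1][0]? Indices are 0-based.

L[1][0] = 1

Step 1: L[0][0] = √(1) = 1.
  L[1][0] = (1) / L[0][0] = 1.
Step 2: L[1][1] = √(16) = 4.
  L[2][0] = (-1) / L[0][0] = -1.
  L[2][1] = (-8) / L[1][1] = -2.
Step 3: L[2][2] = √(9) = 3.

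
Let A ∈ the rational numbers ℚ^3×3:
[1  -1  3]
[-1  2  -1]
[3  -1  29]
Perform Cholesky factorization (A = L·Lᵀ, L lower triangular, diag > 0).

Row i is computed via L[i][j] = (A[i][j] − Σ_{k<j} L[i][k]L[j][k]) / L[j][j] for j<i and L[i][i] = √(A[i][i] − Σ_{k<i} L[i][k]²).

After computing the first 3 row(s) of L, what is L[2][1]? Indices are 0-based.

L[2][1] = 2

Step 1: L[0][0] = √(1) = 1.
  L[1][0] = (-1) / L[0][0] = -1.
Step 2: L[1][1] = √(1) = 1.
  L[2][0] = (3) / L[0][0] = 3.
  L[2][1] = (2) / L[1][1] = 2.
Step 3: L[2][2] = √(16) = 4.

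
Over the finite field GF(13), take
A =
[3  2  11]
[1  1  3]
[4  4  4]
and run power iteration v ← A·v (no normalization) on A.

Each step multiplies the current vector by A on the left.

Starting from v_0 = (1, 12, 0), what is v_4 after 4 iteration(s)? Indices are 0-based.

v_4 = (3, 11, 9)

v_0 = (1, 12, 0).
v_1 = A·v_0 = (1, 0, 0).
v_2 = A·v_1 = (3, 1, 4).
v_3 = A·v_2 = (3, 3, 6).
v_4 = A·v_3 = (3, 11, 9).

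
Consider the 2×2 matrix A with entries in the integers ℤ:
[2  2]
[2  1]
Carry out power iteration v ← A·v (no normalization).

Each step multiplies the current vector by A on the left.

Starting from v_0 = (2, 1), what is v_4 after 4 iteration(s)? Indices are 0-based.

v_4 = (278, 217)

v_0 = (2, 1).
v_1 = A·v_0 = (6, 5).
v_2 = A·v_1 = (22, 17).
v_3 = A·v_2 = (78, 61).
v_4 = A·v_3 = (278, 217).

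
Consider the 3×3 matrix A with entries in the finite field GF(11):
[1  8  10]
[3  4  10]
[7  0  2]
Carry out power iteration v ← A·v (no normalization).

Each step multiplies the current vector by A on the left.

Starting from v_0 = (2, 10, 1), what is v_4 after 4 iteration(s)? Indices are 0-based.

v_0 = (2, 10, 1).
v_1 = A·v_0 = (4, 1, 5).
v_2 = A·v_1 = (7, 0, 5).
v_3 = A·v_2 = (2, 5, 4).
v_4 = A·v_3 = (5, 0, 0).

v_4 = (5, 0, 0)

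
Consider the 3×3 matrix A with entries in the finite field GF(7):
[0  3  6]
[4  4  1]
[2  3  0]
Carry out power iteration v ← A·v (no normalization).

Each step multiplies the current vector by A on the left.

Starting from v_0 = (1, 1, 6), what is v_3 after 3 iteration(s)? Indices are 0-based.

v_3 = (6, 2, 4)

v_0 = (1, 1, 6).
v_1 = A·v_0 = (4, 0, 5).
v_2 = A·v_1 = (2, 0, 1).
v_3 = A·v_2 = (6, 2, 4).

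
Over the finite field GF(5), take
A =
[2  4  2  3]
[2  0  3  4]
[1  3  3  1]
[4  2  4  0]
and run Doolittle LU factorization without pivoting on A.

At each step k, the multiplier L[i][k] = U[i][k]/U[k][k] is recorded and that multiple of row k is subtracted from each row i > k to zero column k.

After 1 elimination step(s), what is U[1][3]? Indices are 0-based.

[col 0] pivot 2
  R1 -= 1*R0 → (0, 1, 1, 1)  (L[1][0] := 1)
  R2 -= 3*R0 → (0, 1, 2, 2)  (L[2][0] := 3)
  R3 -= 2*R0 → (0, 4, 0, 4)  (L[3][0] := 2)

U[1][3] = 1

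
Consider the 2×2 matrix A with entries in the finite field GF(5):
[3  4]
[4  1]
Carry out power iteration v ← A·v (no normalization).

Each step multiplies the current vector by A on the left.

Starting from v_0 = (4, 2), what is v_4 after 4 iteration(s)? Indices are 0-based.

v_4 = (3, 3)

v_0 = (4, 2).
v_1 = A·v_0 = (0, 3).
v_2 = A·v_1 = (2, 3).
v_3 = A·v_2 = (3, 1).
v_4 = A·v_3 = (3, 3).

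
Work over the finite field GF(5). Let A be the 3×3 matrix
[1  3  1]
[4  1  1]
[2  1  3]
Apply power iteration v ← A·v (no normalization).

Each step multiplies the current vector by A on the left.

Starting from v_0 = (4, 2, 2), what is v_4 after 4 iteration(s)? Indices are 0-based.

v_0 = (4, 2, 2).
v_1 = A·v_0 = (2, 0, 1).
v_2 = A·v_1 = (3, 4, 2).
v_3 = A·v_2 = (2, 3, 1).
v_4 = A·v_3 = (2, 2, 0).

v_4 = (2, 2, 0)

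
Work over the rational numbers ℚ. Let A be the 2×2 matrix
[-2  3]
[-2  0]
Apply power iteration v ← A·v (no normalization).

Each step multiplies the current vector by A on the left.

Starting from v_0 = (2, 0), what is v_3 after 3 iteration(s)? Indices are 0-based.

v_3 = (32, 8)

v_0 = (2, 0).
v_1 = A·v_0 = (-4, -4).
v_2 = A·v_1 = (-4, 8).
v_3 = A·v_2 = (32, 8).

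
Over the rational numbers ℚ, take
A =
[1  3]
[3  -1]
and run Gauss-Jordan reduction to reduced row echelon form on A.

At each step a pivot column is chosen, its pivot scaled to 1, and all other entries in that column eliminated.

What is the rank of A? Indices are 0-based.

rank = 2

pivot(0,0)=1: scale R0 → (1, 3)
  clear (1,0): R1 −= (3)R0 → (0, -10)
pivot(1,1)=-10: scale R1 → (0, 1)
  clear (0,1): R0 −= (3)R1 → (1, 0)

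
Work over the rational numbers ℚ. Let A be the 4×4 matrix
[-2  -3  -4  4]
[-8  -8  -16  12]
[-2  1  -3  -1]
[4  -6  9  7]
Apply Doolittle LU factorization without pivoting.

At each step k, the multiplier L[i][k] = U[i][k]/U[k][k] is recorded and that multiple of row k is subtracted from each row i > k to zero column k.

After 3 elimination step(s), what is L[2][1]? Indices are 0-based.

L[2][1] = 1

Step 1: pivot at (0,0) is -2.
  row1 ← row1 − (4)·row0  ⇒  L[1][0]=4, U row1=(0, 4, 0, -4)
  row2 ← row2 − (1)·row0  ⇒  L[2][0]=1, U row2=(0, 4, 1, -5)
  row3 ← row3 − (-2)·row0  ⇒  L[3][0]=-2, U row3=(0, -12, 1, 15)
Step 2: pivot at (1,1) is 4.
  row2 ← row2 − (1)·row1  ⇒  L[2][1]=1, U row2=(0, 0, 1, -1)
  row3 ← row3 − (-3)·row1  ⇒  L[3][1]=-3, U row3=(0, 0, 1, 3)
Step 3: pivot at (2,2) is 1.
  row3 ← row3 − (1)·row2  ⇒  L[3][2]=1, U row3=(0, 0, 0, 4)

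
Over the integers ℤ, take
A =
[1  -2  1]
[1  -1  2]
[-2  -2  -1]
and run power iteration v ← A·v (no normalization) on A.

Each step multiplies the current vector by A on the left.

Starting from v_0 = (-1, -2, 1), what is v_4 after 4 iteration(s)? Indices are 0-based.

v_4 = (45, -10, 177)

v_0 = (-1, -2, 1).
v_1 = A·v_0 = (4, 3, 5).
v_2 = A·v_1 = (3, 11, -19).
v_3 = A·v_2 = (-38, -46, -9).
v_4 = A·v_3 = (45, -10, 177).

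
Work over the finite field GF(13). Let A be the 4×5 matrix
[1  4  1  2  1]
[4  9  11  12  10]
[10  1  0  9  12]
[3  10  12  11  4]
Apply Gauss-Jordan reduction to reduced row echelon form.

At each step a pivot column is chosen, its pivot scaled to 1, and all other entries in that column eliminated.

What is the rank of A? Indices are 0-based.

step 1: normalize row 0 (÷1) = (1, 4, 1, 2, 1)
  row 1: subtract 4×row0 = (0, 6, 7, 4, 6)
  row 2: subtract 10×row0 = (0, 0, 3, 2, 2)
  row 3: subtract 3×row0 = (0, 11, 9, 5, 1)
step 2: normalize row 1 (÷6) = (0, 1, 12, 5, 1)
  row 0: subtract 4×row1 = (1, 0, 5, 8, 10)
  row 3: subtract 11×row1 = (0, 0, 7, 2, 3)
step 3: normalize row 2 (÷3) = (0, 0, 1, 5, 5)
  row 0: subtract 5×row2 = (1, 0, 0, 9, 11)
  row 1: subtract 12×row2 = (0, 1, 0, 10, 6)
  row 3: subtract 7×row2 = (0, 0, 0, 6, 7)
step 4: normalize row 3 (÷6) = (0, 0, 0, 1, 12)
  row 0: subtract 9×row3 = (1, 0, 0, 0, 7)
  row 1: subtract 10×row3 = (0, 1, 0, 0, 3)
  row 2: subtract 5×row3 = (0, 0, 1, 0, 10)

rank = 4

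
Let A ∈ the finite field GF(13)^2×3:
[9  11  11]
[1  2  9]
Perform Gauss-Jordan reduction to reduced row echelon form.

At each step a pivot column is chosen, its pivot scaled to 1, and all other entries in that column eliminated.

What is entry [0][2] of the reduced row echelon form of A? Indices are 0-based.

pivot(0,0)=9: scale R0 → (1, 7, 7)
  clear (1,0): R1 −= (1)R0 → (0, 8, 2)
pivot(1,1)=8: scale R1 → (0, 1, 10)
  clear (0,1): R0 −= (7)R1 → (1, 0, 2)

M[0][2] = 2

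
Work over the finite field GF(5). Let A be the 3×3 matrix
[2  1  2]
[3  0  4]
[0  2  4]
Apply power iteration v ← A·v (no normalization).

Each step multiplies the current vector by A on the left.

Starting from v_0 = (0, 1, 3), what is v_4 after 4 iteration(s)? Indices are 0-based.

v_0 = (0, 1, 3).
v_1 = A·v_0 = (2, 2, 4).
v_2 = A·v_1 = (4, 2, 0).
v_3 = A·v_2 = (0, 2, 4).
v_4 = A·v_3 = (0, 1, 0).

v_4 = (0, 1, 0)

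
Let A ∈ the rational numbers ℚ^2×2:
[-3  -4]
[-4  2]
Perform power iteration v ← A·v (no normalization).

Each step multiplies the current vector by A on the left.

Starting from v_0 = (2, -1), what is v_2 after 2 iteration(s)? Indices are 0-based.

v_0 = (2, -1).
v_1 = A·v_0 = (-2, -10).
v_2 = A·v_1 = (46, -12).

v_2 = (46, -12)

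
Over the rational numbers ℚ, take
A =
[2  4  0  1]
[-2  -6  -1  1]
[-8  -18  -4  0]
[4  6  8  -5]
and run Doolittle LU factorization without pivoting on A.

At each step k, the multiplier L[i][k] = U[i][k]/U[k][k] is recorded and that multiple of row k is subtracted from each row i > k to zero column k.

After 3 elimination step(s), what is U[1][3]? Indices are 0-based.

U[1][3] = 2

k=0: U[0][0]=2
  eliminate (1,0): mult=-1, new row 1: (0, -2, -1, 2); set L[1][0]=-1
  eliminate (2,0): mult=-4, new row 2: (0, -2, -4, 4); set L[2][0]=-4
  eliminate (3,0): mult=2, new row 3: (0, -2, 8, -7); set L[3][0]=2
k=1: U[1][1]=-2
  eliminate (2,1): mult=1, new row 2: (0, 0, -3, 2); set L[2][1]=1
  eliminate (3,1): mult=1, new row 3: (0, 0, 9, -9); set L[3][1]=1
k=2: U[2][2]=-3
  eliminate (3,2): mult=-3, new row 3: (0, 0, 0, -3); set L[3][2]=-3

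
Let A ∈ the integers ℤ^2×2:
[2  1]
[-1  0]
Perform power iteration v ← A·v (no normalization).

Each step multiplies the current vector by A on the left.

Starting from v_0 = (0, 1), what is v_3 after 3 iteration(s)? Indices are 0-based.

v_0 = (0, 1).
v_1 = A·v_0 = (1, 0).
v_2 = A·v_1 = (2, -1).
v_3 = A·v_2 = (3, -2).

v_3 = (3, -2)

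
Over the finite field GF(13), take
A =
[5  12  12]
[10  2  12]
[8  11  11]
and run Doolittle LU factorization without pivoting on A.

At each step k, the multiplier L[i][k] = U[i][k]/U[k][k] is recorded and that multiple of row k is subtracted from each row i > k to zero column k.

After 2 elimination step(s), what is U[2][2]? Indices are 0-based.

Step 1: pivot at (0,0) is 5.
  row1 ← row1 − (2)·row0  ⇒  L[1][0]=2, U row1=(0, 4, 1)
  row2 ← row2 − (12)·row0  ⇒  L[2][0]=12, U row2=(0, 10, 10)
Step 2: pivot at (1,1) is 4.
  row2 ← row2 − (9)·row1  ⇒  L[2][1]=9, U row2=(0, 0, 1)

U[2][2] = 1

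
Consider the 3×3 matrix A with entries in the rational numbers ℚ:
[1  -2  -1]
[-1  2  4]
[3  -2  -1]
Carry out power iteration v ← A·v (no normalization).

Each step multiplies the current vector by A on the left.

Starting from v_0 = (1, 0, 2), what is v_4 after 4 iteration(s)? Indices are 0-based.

v_4 = (68, -272, -4)

v_0 = (1, 0, 2).
v_1 = A·v_0 = (-1, 7, 1).
v_2 = A·v_1 = (-16, 19, -18).
v_3 = A·v_2 = (-36, -18, -68).
v_4 = A·v_3 = (68, -272, -4).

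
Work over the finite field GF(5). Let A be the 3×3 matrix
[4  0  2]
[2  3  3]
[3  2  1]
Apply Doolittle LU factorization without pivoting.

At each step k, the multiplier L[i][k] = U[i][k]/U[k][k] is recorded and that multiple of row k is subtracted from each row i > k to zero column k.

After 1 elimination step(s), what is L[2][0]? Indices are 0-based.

[col 0] pivot 4
  R1 -= 3*R0 → (0, 3, 2)  (L[1][0] := 3)
  R2 -= 2*R0 → (0, 2, 2)  (L[2][0] := 2)

L[2][0] = 2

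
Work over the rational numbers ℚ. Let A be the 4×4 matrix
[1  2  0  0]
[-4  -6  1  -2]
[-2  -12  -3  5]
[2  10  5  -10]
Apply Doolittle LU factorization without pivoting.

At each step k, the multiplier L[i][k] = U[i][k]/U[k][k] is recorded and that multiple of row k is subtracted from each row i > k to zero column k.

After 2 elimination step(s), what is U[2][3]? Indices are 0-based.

U[2][3] = -3

Step 1: pivot at (0,0) is 1.
  row1 ← row1 − (-4)·row0  ⇒  L[1][0]=-4, U row1=(0, 2, 1, -2)
  row2 ← row2 − (-2)·row0  ⇒  L[2][0]=-2, U row2=(0, -8, -3, 5)
  row3 ← row3 − (2)·row0  ⇒  L[3][0]=2, U row3=(0, 6, 5, -10)
Step 2: pivot at (1,1) is 2.
  row2 ← row2 − (-4)·row1  ⇒  L[2][1]=-4, U row2=(0, 0, 1, -3)
  row3 ← row3 − (3)·row1  ⇒  L[3][1]=3, U row3=(0, 0, 2, -4)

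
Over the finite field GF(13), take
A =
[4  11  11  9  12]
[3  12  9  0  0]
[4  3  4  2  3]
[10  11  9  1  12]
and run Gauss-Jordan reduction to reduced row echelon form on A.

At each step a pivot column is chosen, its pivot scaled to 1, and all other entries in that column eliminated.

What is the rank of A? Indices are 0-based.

pivot(0,0)=4: scale R0 → (1, 6, 6, 12, 3)
  clear (1,0): R1 −= (3)R0 → (0, 7, 4, 3, 4)
  clear (2,0): R2 −= (4)R0 → (0, 5, 6, 6, 4)
  clear (3,0): R3 −= (10)R0 → (0, 3, 1, 11, 8)
pivot(1,1)=7: scale R1 → (0, 1, 8, 6, 8)
  clear (0,1): R0 −= (6)R1 → (1, 0, 10, 2, 7)
  clear (2,1): R2 −= (5)R1 → (0, 0, 5, 2, 3)
  clear (3,1): R3 −= (3)R1 → (0, 0, 3, 6, 10)
pivot(2,2)=5: scale R2 → (0, 0, 1, 3, 11)
  clear (0,2): R0 −= (10)R2 → (1, 0, 0, 11, 1)
  clear (1,2): R1 −= (8)R2 → (0, 1, 0, 8, 11)
  clear (3,2): R3 −= (3)R2 → (0, 0, 0, 10, 3)
pivot(3,3)=10: scale R3 → (0, 0, 0, 1, 12)
  clear (0,3): R0 −= (11)R3 → (1, 0, 0, 0, 12)
  clear (1,3): R1 −= (8)R3 → (0, 1, 0, 0, 6)
  clear (2,3): R2 −= (3)R3 → (0, 0, 1, 0, 1)

rank = 4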